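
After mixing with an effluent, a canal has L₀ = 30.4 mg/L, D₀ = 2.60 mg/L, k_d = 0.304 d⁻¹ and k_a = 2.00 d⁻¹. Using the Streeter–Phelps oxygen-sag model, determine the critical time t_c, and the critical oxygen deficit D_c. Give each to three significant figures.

t_c ≈ 0.728 d; D_c ≈ 3.70 mg/L

t_c = [1/(k_a−k_d)] ln[(k_a/k_d)(1 − D₀(k_a−k_d)/(k_d L₀))]
= [1/(2.00−0.304)] ln[(2.00/0.304)(1 − 2.60×1.696/(0.304×30.4))]
= (1/1.696) ln[6.579 × 0.5229] = 0.5896 × ln(3.440) = 0.5896 × 1.235 = 0.7284 d.
L(t_c) = L₀ e^(−k_d t_c) = 30.4 × 0.8014 = 24.36 mg/L, and at the critical point k_a D_c = k_d L, so D_c = (0.304/2.00) × 24.36 = 3.703 mg/L.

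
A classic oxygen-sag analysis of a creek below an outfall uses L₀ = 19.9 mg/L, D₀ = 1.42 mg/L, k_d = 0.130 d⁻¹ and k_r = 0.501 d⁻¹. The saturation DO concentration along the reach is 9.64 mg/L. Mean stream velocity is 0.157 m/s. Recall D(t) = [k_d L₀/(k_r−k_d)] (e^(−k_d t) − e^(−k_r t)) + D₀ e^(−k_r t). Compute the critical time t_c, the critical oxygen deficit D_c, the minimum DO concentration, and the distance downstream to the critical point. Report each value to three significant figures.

t_c ≈ 3.02 d; D_c ≈ 3.49 mg/L; min DO ≈ 6.15 mg/L; x_c ≈ 41.0 km

t_c = [1/(k_r−k_d)] ln[(k_r/k_d)(1 − D₀(k_r−k_d)/(k_d L₀))]
= [1/(0.501−0.130)] ln[(0.501/0.130)(1 − 1.42×0.3710/(0.130×19.9))]
= (1/0.3710) ln[3.854 × 0.7964] = 2.695 × ln(3.069) = 2.695 × 1.121 = 3.023 d.
D_c = (k_d/k_r) L₀ e^(−k_d t_c) = (0.130/0.501) × 19.9 × e^(−0.130×3.023) = 0.2595 × 19.9 × 0.6751 = 3.486 mg/L.
Minimum DO = C_s − D_c = 9.64 − 3.486 = 6.154 mg/L.
x_c = v t_c = 0.157 m/s × 3.023 d × 86400 s/d = 41000 m ≈ 41.0 km.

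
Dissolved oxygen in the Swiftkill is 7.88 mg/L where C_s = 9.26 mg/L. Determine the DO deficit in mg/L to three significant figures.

D ≈ 1.38 mg/L

D = C_s − C = 9.26 − 7.88 = 1.38 mg/L.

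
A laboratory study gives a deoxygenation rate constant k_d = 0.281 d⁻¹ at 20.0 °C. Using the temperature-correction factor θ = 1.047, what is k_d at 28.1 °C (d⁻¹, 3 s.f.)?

k_d(T₂) = k_d(T₁) · θ^(T₂−T₁) = 0.281 × 1.047^(28.1−20.0)
= 0.281 × 1.047^8.10 = 0.281 × 1.451 = 0.4076 d⁻¹.

k_d ≈ 0.408 d⁻¹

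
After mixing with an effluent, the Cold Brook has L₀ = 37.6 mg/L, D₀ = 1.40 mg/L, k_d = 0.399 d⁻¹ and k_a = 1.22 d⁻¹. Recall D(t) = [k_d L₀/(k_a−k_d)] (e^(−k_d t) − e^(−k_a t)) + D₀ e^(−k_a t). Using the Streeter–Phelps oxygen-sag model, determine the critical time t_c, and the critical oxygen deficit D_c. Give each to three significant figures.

With k_a/k_d = 3.058 and 1 − D₀(k_a−k_d)/(k_d L₀) = 0.9234,
t_c = ln(3.058 × 0.9234) / (1.22 − 0.399) = ln(2.823) / 0.8210 = 1.038/0.8210 = 1.264 d.
L(t_c) = L₀ e^(−k_d t_c) = 37.6 × 0.6038 = 22.70 mg/L, and at the critical point k_a D_c = k_d L, so D_c = (0.399/1.22) × 22.70 = 7.426 mg/L.

t_c ≈ 1.26 d; D_c ≈ 7.43 mg/L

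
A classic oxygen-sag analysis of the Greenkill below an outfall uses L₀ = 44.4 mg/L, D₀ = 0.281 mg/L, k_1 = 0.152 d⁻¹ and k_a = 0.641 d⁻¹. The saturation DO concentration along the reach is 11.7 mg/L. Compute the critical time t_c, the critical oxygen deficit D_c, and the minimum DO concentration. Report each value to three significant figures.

With k_a/k_1 = 4.217 and 1 − D₀(k_a−k_1)/(k_1 L₀) = 0.9796,
t_c = ln(4.217 × 0.9796) / (0.641 − 0.152) = ln(4.131) / 0.4890 = 1.419/0.4890 = 2.901 d.
L(t_c) = L₀ e^(−k_1 t_c) = 44.4 × 0.6434 = 28.57 mg/L, and at the critical point k_a D_c = k_1 L, so D_c = (0.152/0.641) × 28.57 = 6.774 mg/L.
Minimum DO = C_s − D_c = 11.7 − 6.774 = 4.926 mg/L.

t_c ≈ 2.90 d; D_c ≈ 6.77 mg/L; min DO ≈ 4.93 mg/L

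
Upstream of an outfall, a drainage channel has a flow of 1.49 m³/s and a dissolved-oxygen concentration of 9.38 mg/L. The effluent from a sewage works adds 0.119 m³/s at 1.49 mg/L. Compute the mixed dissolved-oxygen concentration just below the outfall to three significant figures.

8.80 mg/L

Flow-weighted mixing: C = (Q_r C_r + Q_w C_w)/(Q_r + Q_w)
= (1.49×9.38 + 0.119×1.49)/(1.49 + 0.119) = 14.15/1.609 = 8.796 mg/L.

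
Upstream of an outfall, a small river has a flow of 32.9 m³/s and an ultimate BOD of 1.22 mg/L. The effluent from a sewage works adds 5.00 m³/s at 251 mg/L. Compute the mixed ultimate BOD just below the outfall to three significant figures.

Flow-weighted mixing: C = (Q_r C_r + Q_w C_w)/(Q_r + Q_w)
= (32.9×1.22 + 5.00×251)/(32.9 + 5.00) = 1295/37.90 = 34.17 mg/L.

34.2 mg/L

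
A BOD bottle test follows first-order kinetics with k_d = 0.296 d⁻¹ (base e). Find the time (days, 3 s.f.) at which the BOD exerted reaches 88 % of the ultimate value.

y/L₀ = 1 − e^(−k_d t) = 0.88 ⇒ e^(−k_d t) = 0.120
t = −ln(0.120) / 0.296 = 2.120 / 0.296 = 7.163 d.

t ≈ 7.16 d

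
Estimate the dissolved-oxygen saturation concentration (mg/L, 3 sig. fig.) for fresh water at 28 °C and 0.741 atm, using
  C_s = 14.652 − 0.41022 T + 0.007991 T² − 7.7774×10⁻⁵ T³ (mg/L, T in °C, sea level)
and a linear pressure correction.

C_s ≈ 5.72 mg/L

At sea level: C_s = 14.652 − 0.41022×28 + 0.007991×28² − 7.7774×10⁻⁵×28³ = 7.723 mg/L.
Pressure correction: C_s' = 7.723 × 0.741 = 5.723 mg/L.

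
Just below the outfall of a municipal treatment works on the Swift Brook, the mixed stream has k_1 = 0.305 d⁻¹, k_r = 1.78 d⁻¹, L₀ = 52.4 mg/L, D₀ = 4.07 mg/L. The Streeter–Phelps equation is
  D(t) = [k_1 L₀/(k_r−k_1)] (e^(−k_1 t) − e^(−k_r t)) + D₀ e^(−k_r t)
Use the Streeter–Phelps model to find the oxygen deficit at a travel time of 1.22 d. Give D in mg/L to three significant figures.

D ≈ 6.70 mg/L

k_1 L₀/(k_r−k_1) = 0.305×52.4/(1.78−0.305) = 15.98/1.475 = 10.84 mg/L.
e^(−k_1 t) = e^(−0.305×1.220) = 0.6893; e^(−k_r t) = e^(−1.78×1.220) = 0.1140.
D = 10.84 × (0.6893 − 0.1140) + 4.07 × 0.1140 = 6.233 + 0.4640 = 6.697 mg/L.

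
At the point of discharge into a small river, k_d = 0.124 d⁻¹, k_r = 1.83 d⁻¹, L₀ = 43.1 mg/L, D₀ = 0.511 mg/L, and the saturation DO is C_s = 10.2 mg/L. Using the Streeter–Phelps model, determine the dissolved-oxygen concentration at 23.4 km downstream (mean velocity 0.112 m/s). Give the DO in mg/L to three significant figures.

DO ≈ 7.91 mg/L

Travel time t = x/v = 23.4 km / (0.112 m/s) = 23400 m / 0.112 m/s = 208900 s = 2.418 d.
k_d L₀/(k_r−k_d) = 0.124×43.1/(1.83−0.124) = 5.344/1.706 = 3.133 mg/L.
e^(−k_d t) = e^(−0.124×2.418) = 0.7409; e^(−k_r t) = e^(−1.83×2.418) = 0.01197.
D = 3.133 × (0.7409 − 0.01197) + 0.511 × 0.01197 = 2.284 + 0.006117 = 2.290 mg/L.
DO = C_s − D = 10.2 − 2.290 = 7.910 mg/L.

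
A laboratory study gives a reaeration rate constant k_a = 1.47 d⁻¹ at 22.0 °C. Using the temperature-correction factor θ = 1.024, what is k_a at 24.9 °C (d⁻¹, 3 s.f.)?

k_a(T₂) = k_a(T₁) · θ^(T₂−T₁) = 1.47 × 1.024^(24.9−22.0)
= 1.47 × 1.024^2.90 = 1.47 × 1.071 = 1.575 d⁻¹.

k_a ≈ 1.57 d⁻¹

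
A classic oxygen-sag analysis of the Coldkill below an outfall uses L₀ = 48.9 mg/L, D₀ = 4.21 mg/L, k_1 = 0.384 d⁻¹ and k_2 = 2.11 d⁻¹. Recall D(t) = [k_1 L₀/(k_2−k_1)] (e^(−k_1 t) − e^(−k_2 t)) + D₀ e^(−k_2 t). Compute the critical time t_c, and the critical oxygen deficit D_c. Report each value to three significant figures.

t_c ≈ 0.704 d; D_c ≈ 6.79 mg/L

With k_2/k_1 = 5.495 and 1 − D₀(k_2−k_1)/(k_1 L₀) = 0.6130,
t_c = ln(5.495 × 0.6130) / (2.11 − 0.384) = ln(3.368) / 1.726 = 1.214/1.726 = 0.7036 d.
D_c = (k_1/k_2) L₀ e^(−k_1 t_c) = (0.384/2.11) × 48.9 × e^(−0.384×0.7036) = 0.1820 × 48.9 × 0.7632 = 6.792 mg/L.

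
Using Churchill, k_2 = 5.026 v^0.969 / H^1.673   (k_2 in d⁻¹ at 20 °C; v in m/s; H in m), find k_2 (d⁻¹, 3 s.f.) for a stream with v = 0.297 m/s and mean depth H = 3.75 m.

k_2 ≈ 0.170 d⁻¹

k_2 = 5.026 × 0.297^0.969 / 3.75^1.673 = 5.026 × 0.3084 / 9.128 = 0.1698 d⁻¹.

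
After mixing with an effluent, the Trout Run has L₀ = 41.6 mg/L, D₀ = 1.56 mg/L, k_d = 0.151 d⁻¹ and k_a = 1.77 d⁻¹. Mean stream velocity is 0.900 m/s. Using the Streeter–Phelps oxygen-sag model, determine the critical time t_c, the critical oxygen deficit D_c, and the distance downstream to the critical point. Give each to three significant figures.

At the critical point dD/dt = 0, so k_d L₀ e^(−k_d t) = k_a D. Substituting D(t) from the Streeter–Phelps equation and solving for t gives
t_c = ln[(k_a/k_d)(1 − D₀(k_a−k_d)/(k_d L₀))] / (k_a−k_d).
Here k_a−k_d = 1.619 d⁻¹ and 1 − D₀(k_a−k_d)/(k_d L₀) = 1 − 1.56×1.619/(0.151×41.6) = 0.5979, so
t_c = ln(11.72 × 0.5979) / 1.619 = 1.947 / 1.619 = 1.203 d.
L(t_c) = L₀ e^(−k_d t_c) = 41.6 × 0.8339 = 34.69 mg/L, and at the critical point k_a D_c = k_d L, so D_c = (0.151/1.77) × 34.69 = 2.960 mg/L.
x_c = v t_c = 0.900 m/s × 1.203 d × 86400 s/d = 93520 m ≈ 93.5 km.

t_c ≈ 1.20 d; D_c ≈ 2.96 mg/L; x_c ≈ 93.5 km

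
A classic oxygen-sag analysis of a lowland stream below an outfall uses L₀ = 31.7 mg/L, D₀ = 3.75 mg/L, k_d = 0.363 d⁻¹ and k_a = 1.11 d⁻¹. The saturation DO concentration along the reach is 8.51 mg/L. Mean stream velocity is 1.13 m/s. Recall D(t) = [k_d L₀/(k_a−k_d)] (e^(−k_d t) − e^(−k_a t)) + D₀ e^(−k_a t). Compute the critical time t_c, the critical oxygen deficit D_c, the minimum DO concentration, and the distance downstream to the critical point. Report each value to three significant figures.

At the critical point dD/dt = 0, so k_d L₀ e^(−k_d t) = k_a D. Substituting D(t) from the Streeter–Phelps equation and solving for t gives
t_c = ln[(k_a/k_d)(1 − D₀(k_a−k_d)/(k_d L₀))] / (k_a−k_d).
Here k_a−k_d = 0.7470 d⁻¹ and 1 − D₀(k_a−k_d)/(k_d L₀) = 1 − 3.75×0.7470/(0.363×31.7) = 0.7566, so
t_c = ln(3.058 × 0.7566) / 0.7470 = 0.8387 / 0.7470 = 1.123 d.
D_c = (k_d/k_a) L₀ e^(−k_d t_c) = (0.363/1.11) × 31.7 × e^(−0.363×1.123) = 0.3270 × 31.7 × 0.6653 = 6.897 mg/L.
Minimum DO = C_s − D_c = 8.51 − 6.897 = 1.613 mg/L.
x_c = v t_c = 1.13 m/s × 1.123 d × 86400 s/d = 109600 m ≈ 110 km.

t_c ≈ 1.12 d; D_c ≈ 6.90 mg/L; min DO ≈ 1.61 mg/L; x_c ≈ 110 km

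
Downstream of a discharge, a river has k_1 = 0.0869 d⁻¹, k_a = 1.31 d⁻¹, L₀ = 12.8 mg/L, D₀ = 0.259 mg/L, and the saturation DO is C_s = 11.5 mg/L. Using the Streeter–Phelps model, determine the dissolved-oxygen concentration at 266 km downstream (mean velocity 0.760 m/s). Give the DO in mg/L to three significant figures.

DO ≈ 10.9 mg/L

Travel time t = x/v = 266 km / (0.760 m/s) = 266000 m / 0.760 m/s = 350000 s = 4.051 d.
k_1 L₀/(k_a−k_1) = 0.0869×12.8/(1.31−0.0869) = 1.112/1.223 = 0.9094 mg/L.
e^(−k_1 t) = e^(−0.0869×4.051) = 0.7033; e^(−k_a t) = e^(−1.31×4.051) = 0.004958.
D = 0.9094 × (0.7033 − 0.004958) + 0.259 × 0.004958 = 0.6351 + 0.001284 = 0.6363 mg/L.
DO = C_s − D = 11.5 − 0.6363 = 10.86 mg/L.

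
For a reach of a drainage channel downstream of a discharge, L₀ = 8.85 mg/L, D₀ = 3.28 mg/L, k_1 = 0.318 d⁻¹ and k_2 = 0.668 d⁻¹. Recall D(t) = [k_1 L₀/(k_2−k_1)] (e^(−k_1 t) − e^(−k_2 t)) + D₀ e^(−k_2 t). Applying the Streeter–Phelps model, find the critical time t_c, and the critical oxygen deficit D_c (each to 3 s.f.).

With k_2/k_1 = 2.101 and 1 − D₀(k_2−k_1)/(k_1 L₀) = 0.5921,
t_c = ln(2.101 × 0.5921) / (0.668 − 0.318) = ln(1.244) / 0.3500 = 0.2181/0.3500 = 0.6232 d.
L(t_c) = L₀ e^(−k_1 t_c) = 8.85 × 0.8202 = 7.259 mg/L, and at the critical point k_2 D_c = k_1 L, so D_c = (0.318/0.668) × 7.259 = 3.456 mg/L.

t_c ≈ 0.623 d; D_c ≈ 3.46 mg/L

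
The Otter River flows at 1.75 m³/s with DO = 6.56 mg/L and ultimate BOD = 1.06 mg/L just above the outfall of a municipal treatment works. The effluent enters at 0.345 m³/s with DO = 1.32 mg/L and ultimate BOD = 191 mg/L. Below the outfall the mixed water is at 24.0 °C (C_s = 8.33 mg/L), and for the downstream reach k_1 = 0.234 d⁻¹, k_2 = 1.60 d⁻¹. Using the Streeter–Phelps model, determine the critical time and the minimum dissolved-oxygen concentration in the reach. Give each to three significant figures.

t_c ≈ 0.935 d; minimum DO ≈ 4.53 mg/L

Mixed DO = (1.75×6.56 + 0.345×1.32)/(1.75+0.345) = 11.94/2.095 = 5.697 mg/L.
Mixed L₀ = (1.75×1.06 + 0.345×191)/(2.095) = 67.75/2.095 = 32.34 mg/L.
Initial deficit D₀ = C_s − DO₀ = 8.33 − 5.697 = 2.633 mg/L.
t_c = (1/1.366) ln[(1.60/0.234)(1 − 2.633×1.366/(0.234×32.34))] = 0.7321 × ln(3.588) = 0.9353 d.
D_c = (0.234/1.60) × 32.34 × e^(−0.234×0.9353) = 0.1462 × 32.34 × 0.8034 = 3.800 mg/L.
Minimum DO = 8.33 − 3.800 = 4.530 mg/L.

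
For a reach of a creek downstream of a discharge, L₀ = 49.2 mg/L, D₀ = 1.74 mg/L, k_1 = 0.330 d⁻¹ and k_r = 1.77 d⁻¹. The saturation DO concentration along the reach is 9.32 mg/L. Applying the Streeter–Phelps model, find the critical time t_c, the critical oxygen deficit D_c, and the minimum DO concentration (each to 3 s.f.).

With k_r/k_1 = 5.364 and 1 − D₀(k_r−k_1)/(k_1 L₀) = 0.8457,
t_c = ln(5.364 × 0.8457) / (1.77 − 0.330) = ln(4.536) / 1.440 = 1.512/1.440 = 1.050 d.
L(t_c) = L₀ e^(−k_1 t_c) = 49.2 × 0.7072 = 34.79 mg/L, and at the critical point k_r D_c = k_1 L, so D_c = (0.330/1.77) × 34.79 = 6.487 mg/L.
Minimum DO = C_s − D_c = 9.32 − 6.487 = 2.833 mg/L.

t_c ≈ 1.05 d; D_c ≈ 6.49 mg/L; min DO ≈ 2.83 mg/L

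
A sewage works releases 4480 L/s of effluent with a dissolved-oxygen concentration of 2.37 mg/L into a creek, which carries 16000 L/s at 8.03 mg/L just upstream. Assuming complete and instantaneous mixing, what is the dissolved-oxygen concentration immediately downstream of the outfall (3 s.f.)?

Flow-weighted mixing: C = (Q_r C_r + Q_w C_w)/(Q_r + Q_w)
= (16000×8.03 + 4480×2.37)/(16000 + 4480) = 139100/20480 = 6.792 mg/L.

6.79 mg/L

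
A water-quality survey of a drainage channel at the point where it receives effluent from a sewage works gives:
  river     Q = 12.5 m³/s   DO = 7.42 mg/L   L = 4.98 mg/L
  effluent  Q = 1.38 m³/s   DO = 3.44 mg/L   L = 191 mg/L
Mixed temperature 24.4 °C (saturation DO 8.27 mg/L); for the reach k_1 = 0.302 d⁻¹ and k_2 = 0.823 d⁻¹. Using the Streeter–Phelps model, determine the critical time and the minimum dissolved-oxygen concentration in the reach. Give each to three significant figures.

Mixed DO = (12.5×7.42 + 1.38×3.44)/(12.5+1.38) = 97.50/13.88 = 7.024 mg/L.
Mixed L₀ = (12.5×4.98 + 1.38×191)/(13.88) = 325.8/13.88 = 23.47 mg/L.
Initial deficit D₀ = C_s − DO₀ = 8.27 − 7.024 = 1.246 mg/L.
t_c = (1/0.5210) ln[(0.823/0.302)(1 − 1.246×0.5210/(0.302×23.47))] = 1.919 × ln(2.476) = 1.740 d.
D_c = (0.302/0.823) × 23.47 × e^(−0.302×1.740) = 0.3670 × 23.47 × 0.5913 = 5.093 mg/L.
Minimum DO = 8.27 − 5.093 = 3.177 mg/L.

t_c ≈ 1.74 d; minimum DO ≈ 3.18 mg/L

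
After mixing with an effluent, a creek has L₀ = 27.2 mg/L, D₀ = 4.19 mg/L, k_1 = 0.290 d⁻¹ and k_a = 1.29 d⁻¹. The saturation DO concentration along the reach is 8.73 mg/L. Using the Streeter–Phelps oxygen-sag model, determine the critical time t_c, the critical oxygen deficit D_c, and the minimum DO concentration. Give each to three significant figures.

At the critical point dD/dt = 0, so k_1 L₀ e^(−k_1 t) = k_a D. Substituting D(t) from the Streeter–Phelps equation and solving for t gives
t_c = ln[(k_a/k_1)(1 − D₀(k_a−k_1)/(k_1 L₀))] / (k_a−k_1).
Here k_a−k_1 = 1.000 d⁻¹ and 1 − D₀(k_a−k_1)/(k_1 L₀) = 1 − 4.19×1.000/(0.290×27.2) = 0.4688, so
t_c = ln(4.448 × 0.4688) / 1.000 = 0.7350 / 1.000 = 0.7350 d.
D_c = (k_1/k_a) L₀ e^(−k_1 t_c) = (0.290/1.29) × 27.2 × e^(−0.290×0.7350) = 0.2248 × 27.2 × 0.8080 = 4.941 mg/L.
Minimum DO = C_s − D_c = 8.73 − 4.941 = 3.789 mg/L.

t_c ≈ 0.735 d; D_c ≈ 4.94 mg/L; min DO ≈ 3.79 mg/L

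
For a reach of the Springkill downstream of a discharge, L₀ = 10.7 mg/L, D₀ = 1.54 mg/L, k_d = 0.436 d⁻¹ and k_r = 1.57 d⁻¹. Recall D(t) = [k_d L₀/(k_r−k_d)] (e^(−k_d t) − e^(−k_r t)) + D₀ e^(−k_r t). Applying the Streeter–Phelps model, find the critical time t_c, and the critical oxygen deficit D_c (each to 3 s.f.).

At the critical point dD/dt = 0, so k_d L₀ e^(−k_d t) = k_r D. Substituting D(t) from the Streeter–Phelps equation and solving for t gives
t_c = ln[(k_r/k_d)(1 − D₀(k_r−k_d)/(k_d L₀))] / (k_r−k_d).
Here k_r−k_d = 1.134 d⁻¹ and 1 − D₀(k_r−k_d)/(k_d L₀) = 1 − 1.54×1.134/(0.436×10.7) = 0.6257, so
t_c = ln(3.601 × 0.6257) / 1.134 = 0.8122 / 1.134 = 0.7163 d.
L(t_c) = L₀ e^(−k_d t_c) = 10.7 × 0.7318 = 7.830 mg/L, and at the critical point k_r D_c = k_d L, so D_c = (0.436/1.57) × 7.830 = 2.174 mg/L.

t_c ≈ 0.716 d; D_c ≈ 2.17 mg/L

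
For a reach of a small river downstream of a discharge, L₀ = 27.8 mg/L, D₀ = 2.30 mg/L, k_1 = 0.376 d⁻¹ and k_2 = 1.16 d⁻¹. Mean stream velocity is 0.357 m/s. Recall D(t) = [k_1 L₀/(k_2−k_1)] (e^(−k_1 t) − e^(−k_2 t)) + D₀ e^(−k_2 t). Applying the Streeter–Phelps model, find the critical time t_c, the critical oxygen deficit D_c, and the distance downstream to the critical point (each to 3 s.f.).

t_c ≈ 1.20 d; D_c ≈ 5.75 mg/L; x_c ≈ 36.9 km

t_c = [1/(k_2−k_1)] ln[(k_2/k_1)(1 − D₀(k_2−k_1)/(k_1 L₀))]
= [1/(1.16−0.376)] ln[(1.16/0.376)(1 − 2.30×0.7840/(0.376×27.8))]
= (1/0.7840) ln[3.085 × 0.8275] = 1.276 × ln(2.553) = 1.276 × 0.9372 = 1.195 d.
L(t_c) = L₀ e^(−k_1 t_c) = 27.8 × 0.6380 = 17.74 mg/L, and at the critical point k_2 D_c = k_1 L, so D_c = (0.376/1.16) × 17.74 = 5.749 mg/L.
x_c = v t_c = 0.357 m/s × 1.195 d × 86400 s/d = 36870 m ≈ 36.9 km.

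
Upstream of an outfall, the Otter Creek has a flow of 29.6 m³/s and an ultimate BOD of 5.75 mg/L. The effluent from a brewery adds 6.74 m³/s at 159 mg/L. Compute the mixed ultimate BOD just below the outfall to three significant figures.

Flow-weighted mixing: C = (Q_r C_r + Q_w C_w)/(Q_r + Q_w)
= (29.6×5.75 + 6.74×159)/(29.6 + 6.74) = 1242/36.34 = 34.17 mg/L.

34.2 mg/L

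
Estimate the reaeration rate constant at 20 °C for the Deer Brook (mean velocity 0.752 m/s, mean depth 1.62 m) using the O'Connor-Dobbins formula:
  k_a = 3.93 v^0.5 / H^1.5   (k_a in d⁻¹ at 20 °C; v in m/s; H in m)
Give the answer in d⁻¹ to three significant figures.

k_a ≈ 1.65 d⁻¹

k_a = 3.93 × 0.752^0.5 / 1.62^1.5 = 3.93 × 0.8672 / 2.062 = 1.653 d⁻¹.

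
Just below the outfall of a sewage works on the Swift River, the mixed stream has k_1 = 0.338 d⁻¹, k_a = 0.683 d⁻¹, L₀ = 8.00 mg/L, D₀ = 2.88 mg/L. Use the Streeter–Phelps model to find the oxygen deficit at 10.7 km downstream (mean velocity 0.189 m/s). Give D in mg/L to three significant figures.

Travel time t = x/v = 10.7 km / (0.189 m/s) = 10700 m / 0.189 m/s = 56610 s = 0.6553 d.
k_1 L₀/(k_a−k_1) = 0.338×8.00/(0.683−0.338) = 2.704/0.3450 = 7.838 mg/L.
e^(−k_1 t) = e^(−0.338×0.6553) = 0.8013; e^(−k_a t) = e^(−0.683×0.6553) = 0.6392.
D = 7.838 × (0.8013 − 0.6392) + 2.88 × 0.6392 = 1.271 + 1.841 = 3.112 mg/L.

D ≈ 3.11 mg/L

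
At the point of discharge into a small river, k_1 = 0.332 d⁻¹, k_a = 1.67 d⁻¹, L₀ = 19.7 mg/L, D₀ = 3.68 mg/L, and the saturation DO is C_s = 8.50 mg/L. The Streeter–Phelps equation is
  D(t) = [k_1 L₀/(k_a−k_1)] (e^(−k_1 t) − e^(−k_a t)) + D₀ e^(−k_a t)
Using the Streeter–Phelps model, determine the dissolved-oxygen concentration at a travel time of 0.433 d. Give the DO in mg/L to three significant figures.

DO ≈ 4.85 mg/L

k_1 L₀/(k_a−k_1) = 0.332×19.7/(1.67−0.332) = 6.540/1.338 = 4.888 mg/L.
e^(−k_1 t) = e^(−0.332×0.4330) = 0.8661; e^(−k_a t) = e^(−1.67×0.4330) = 0.4852.
D = 4.888 × (0.8661 − 0.4852) + 3.68 × 0.4852 = 1.862 + 1.786 = 3.647 mg/L.
DO = C_s − D = 8.50 − 3.647 = 4.853 mg/L.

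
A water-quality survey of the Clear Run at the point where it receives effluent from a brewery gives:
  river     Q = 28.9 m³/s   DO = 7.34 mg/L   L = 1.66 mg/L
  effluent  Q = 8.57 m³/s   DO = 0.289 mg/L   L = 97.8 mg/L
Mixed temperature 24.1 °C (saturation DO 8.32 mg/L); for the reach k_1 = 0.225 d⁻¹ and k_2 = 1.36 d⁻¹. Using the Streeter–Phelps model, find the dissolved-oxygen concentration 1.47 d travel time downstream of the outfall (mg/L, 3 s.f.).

Mixed DO = (28.9×7.34 + 8.57×0.289)/(28.9+8.57) = 214.6/37.47 = 5.727 mg/L.
Mixed L₀ = (28.9×1.66 + 8.57×97.8)/(37.47) = 886.1/37.47 = 23.65 mg/L.
Initial deficit D₀ = C_s − DO₀ = 8.32 − 5.727 = 2.593 mg/L.
D(1.47) = [0.225×23.65/(1.36−0.225)](e^(−0.225×1.47) − e^(−1.36×1.47)) + 2.593 e^(−1.36×1.47)
= 4.688 × (0.7184 − 0.1354) + 2.593 × 0.1354 = 3.084 mg/L.
DO = 8.32 − 3.084 = 5.236 mg/L.

DO ≈ 5.24 mg/L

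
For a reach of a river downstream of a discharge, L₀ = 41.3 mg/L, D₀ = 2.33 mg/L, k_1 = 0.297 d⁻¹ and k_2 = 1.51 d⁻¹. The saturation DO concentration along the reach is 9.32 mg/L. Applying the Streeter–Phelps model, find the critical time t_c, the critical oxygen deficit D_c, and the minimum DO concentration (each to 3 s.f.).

t_c ≈ 1.12 d; D_c ≈ 5.82 mg/L; min DO ≈ 3.50 mg/L

t_c = [1/(k_2−k_1)] ln[(k_2/k_1)(1 − D₀(k_2−k_1)/(k_1 L₀))]
= [1/(1.51−0.297)] ln[(1.51/0.297)(1 − 2.33×1.213/(0.297×41.3))]
= (1/1.213) ln[5.084 × 0.7696] = 0.8244 × ln(3.913) = 0.8244 × 1.364 = 1.125 d.
L(t_c) = L₀ e^(−k_1 t_c) = 41.3 × 0.7160 = 29.57 mg/L, and at the critical point k_2 D_c = k_1 L, so D_c = (0.297/1.51) × 29.57 = 5.817 mg/L.
Minimum DO = C_s − D_c = 9.32 − 5.817 = 3.503 mg/L.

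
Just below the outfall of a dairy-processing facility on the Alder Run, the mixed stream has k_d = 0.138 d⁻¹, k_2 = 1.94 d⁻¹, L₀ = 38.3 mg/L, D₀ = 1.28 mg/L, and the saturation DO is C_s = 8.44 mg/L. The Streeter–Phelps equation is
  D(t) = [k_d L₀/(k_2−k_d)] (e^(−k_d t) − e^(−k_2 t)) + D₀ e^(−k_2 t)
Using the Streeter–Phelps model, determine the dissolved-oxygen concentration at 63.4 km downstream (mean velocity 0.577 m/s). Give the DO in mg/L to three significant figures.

DO ≈ 6.12 mg/L

Travel time t = x/v = 63.4 km / (0.577 m/s) = 63400 m / 0.577 m/s = 109900 s = 1.272 d.
k_d L₀/(k_2−k_d) = 0.138×38.3/(1.94−0.138) = 5.285/1.802 = 2.933 mg/L.
e^(−k_d t) = e^(−0.138×1.272) = 0.8390; e^(−k_2 t) = e^(−1.94×1.272) = 0.08482.
D = 2.933 × (0.8390 − 0.08482) + 1.28 × 0.08482 = 2.212 + 0.1086 = 2.321 mg/L.
DO = C_s − D = 8.44 − 2.321 = 6.119 mg/L.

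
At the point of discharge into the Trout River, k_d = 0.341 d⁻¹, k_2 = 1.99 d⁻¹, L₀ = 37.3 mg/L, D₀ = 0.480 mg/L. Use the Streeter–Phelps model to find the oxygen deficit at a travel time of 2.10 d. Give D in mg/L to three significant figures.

D ≈ 3.66 mg/L

k_d L₀/(k_2−k_d) = 0.341×37.3/(1.99−0.341) = 12.72/1.649 = 7.713 mg/L.
e^(−k_d t) = e^(−0.341×2.100) = 0.4887; e^(−k_2 t) = e^(−1.99×2.100) = 0.01531.
D = 7.713 × (0.4887 − 0.01531) + 0.480 × 0.01531 = 3.651 + 0.007351 = 3.658 mg/L.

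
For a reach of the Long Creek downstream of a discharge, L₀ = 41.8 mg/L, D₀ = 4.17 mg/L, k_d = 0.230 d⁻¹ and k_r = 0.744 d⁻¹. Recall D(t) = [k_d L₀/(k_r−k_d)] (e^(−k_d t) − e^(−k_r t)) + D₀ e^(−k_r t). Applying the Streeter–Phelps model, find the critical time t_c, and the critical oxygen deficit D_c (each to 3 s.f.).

With k_r/k_d = 3.235 and 1 − D₀(k_r−k_d)/(k_d L₀) = 0.7771,
t_c = ln(3.235 × 0.7771) / (0.744 − 0.230) = ln(2.514) / 0.5140 = 0.9217/0.5140 = 1.793 d.
L(t_c) = L₀ e^(−k_d t_c) = 41.8 × 0.6620 = 27.67 mg/L, and at the critical point k_r D_c = k_d L, so D_c = (0.230/0.744) × 27.67 = 8.555 mg/L.

t_c ≈ 1.79 d; D_c ≈ 8.55 mg/L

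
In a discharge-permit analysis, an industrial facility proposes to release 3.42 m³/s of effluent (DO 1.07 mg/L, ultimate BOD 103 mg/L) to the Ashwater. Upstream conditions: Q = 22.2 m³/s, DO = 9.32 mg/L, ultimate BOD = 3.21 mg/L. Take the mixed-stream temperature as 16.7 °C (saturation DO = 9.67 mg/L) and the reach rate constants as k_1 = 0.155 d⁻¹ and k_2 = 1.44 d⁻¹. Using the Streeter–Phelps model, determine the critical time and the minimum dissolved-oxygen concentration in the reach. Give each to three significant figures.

t_c ≈ 0.722 d; minimum DO ≈ 8.08 mg/L

Mixed DO = (22.2×9.32 + 3.42×1.07)/(22.2+3.42) = 210.6/25.62 = 8.219 mg/L.
Mixed L₀ = (22.2×3.21 + 3.42×103)/(25.62) = 423.5/25.62 = 16.53 mg/L.
Initial deficit D₀ = C_s − DO₀ = 9.67 − 8.219 = 1.451 mg/L.
t_c = (1/1.285) ln[(1.44/0.155)(1 − 1.451×1.285/(0.155×16.53))] = 0.7782 × ln(2.529) = 0.7219 d.
D_c = (0.155/1.44) × 16.53 × e^(−0.155×0.7219) = 0.1076 × 16.53 × 0.8941 = 1.591 mg/L.
Minimum DO = 9.67 − 1.591 = 8.079 mg/L.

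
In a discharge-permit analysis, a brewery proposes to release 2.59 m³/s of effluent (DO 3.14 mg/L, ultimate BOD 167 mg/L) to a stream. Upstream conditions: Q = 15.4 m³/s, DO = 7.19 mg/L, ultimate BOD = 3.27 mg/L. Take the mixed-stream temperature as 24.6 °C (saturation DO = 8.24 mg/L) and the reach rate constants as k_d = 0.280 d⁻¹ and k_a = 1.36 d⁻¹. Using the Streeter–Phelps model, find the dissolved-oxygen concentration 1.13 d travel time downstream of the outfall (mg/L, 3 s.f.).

DO ≈ 4.31 mg/L

Mixed DO = (15.4×7.19 + 2.59×3.14)/(15.4+2.59) = 118.9/17.99 = 6.607 mg/L.
Mixed L₀ = (15.4×3.27 + 2.59×167)/(17.99) = 482.9/17.99 = 26.84 mg/L.
Initial deficit D₀ = C_s − DO₀ = 8.24 − 6.607 = 1.633 mg/L.
D(1.13) = [0.280×26.84/(1.36−0.280)](e^(−0.280×1.13) − e^(−1.36×1.13)) + 1.633 e^(−1.36×1.13)
= 6.959 × (0.7288 − 0.2151) + 1.633 × 0.2151 = 3.926 mg/L.
DO = 8.24 − 3.926 = 4.314 mg/L.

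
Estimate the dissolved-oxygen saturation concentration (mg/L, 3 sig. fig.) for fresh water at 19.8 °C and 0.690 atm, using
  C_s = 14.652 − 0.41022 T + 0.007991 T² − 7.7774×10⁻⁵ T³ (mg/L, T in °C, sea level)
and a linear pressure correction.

At sea level: C_s = 14.652 − 0.41022×19.8 + 0.007991×19.8² − 7.7774×10⁻⁵×19.8³ = 9.059 mg/L.
Pressure correction: C_s' = 9.059 × 0.690 = 6.251 mg/L.

C_s ≈ 6.25 mg/L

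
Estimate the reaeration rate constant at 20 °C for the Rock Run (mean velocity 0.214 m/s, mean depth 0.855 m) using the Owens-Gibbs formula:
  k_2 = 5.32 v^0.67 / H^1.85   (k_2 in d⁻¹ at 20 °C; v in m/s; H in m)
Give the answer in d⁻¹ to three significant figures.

k_2 ≈ 2.53 d⁻¹

k_2 = 5.32 × 0.214^0.67 / 0.855^1.85 = 5.32 × 0.3559 / 0.7484 = 2.530 d⁻¹.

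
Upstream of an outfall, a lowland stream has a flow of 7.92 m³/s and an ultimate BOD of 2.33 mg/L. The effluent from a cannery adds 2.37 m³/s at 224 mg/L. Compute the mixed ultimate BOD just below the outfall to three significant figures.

Flow-weighted mixing: C = (Q_r C_r + Q_w C_w)/(Q_r + Q_w)
= (7.92×2.33 + 2.37×224)/(7.92 + 2.37) = 549.3/10.29 = 53.39 mg/L.

53.4 mg/L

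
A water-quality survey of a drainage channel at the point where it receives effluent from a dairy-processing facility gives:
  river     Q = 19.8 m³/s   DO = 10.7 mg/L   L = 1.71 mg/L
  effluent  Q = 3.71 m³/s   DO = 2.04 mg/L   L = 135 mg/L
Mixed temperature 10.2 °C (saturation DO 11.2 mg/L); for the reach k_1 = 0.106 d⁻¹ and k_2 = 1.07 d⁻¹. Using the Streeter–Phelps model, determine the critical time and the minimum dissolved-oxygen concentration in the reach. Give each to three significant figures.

t_c ≈ 0.975 d; minimum DO ≈ 9.17 mg/L

Mixed DO = (19.8×10.7 + 3.71×2.04)/(19.8+3.71) = 219.4/23.51 = 9.333 mg/L.
Mixed L₀ = (19.8×1.71 + 3.71×135)/(23.51) = 534.7/23.51 = 22.74 mg/L.
Initial deficit D₀ = C_s − DO₀ = 11.2 − 9.333 = 1.867 mg/L.
t_c = (1/0.9640) ln[(1.07/0.106)(1 − 1.867×0.9640/(0.106×22.74))] = 1.037 × ln(2.560) = 0.9752 d.
D_c = (0.106/1.07) × 22.74 × e^(−0.106×0.9752) = 0.09907 × 22.74 × 0.9018 = 2.032 mg/L.
Minimum DO = 11.2 − 2.032 = 9.168 mg/L.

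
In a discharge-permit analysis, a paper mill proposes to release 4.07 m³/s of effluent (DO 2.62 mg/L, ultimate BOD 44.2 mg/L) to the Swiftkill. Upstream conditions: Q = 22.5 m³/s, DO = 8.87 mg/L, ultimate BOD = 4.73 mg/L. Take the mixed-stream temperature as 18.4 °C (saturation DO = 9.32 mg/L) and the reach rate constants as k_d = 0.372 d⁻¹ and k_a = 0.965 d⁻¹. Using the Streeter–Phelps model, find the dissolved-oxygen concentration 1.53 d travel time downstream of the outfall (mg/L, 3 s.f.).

DO ≈ 6.72 mg/L

Mixed DO = (22.5×8.87 + 4.07×2.62)/(22.5+4.07) = 210.2/26.57 = 7.913 mg/L.
Mixed L₀ = (22.5×4.73 + 4.07×44.2)/(26.57) = 286.3/26.57 = 10.78 mg/L.
Initial deficit D₀ = C_s − DO₀ = 9.32 − 7.913 = 1.407 mg/L.
D(1.53) = [0.372×10.78/(0.965−0.372)](e^(−0.372×1.53) − e^(−0.965×1.53)) + 1.407 e^(−0.965×1.53)
= 6.760 × (0.5660 − 0.2284) + 1.407 × 0.2284 = 2.603 mg/L.
DO = 9.32 − 2.603 = 6.717 mg/L.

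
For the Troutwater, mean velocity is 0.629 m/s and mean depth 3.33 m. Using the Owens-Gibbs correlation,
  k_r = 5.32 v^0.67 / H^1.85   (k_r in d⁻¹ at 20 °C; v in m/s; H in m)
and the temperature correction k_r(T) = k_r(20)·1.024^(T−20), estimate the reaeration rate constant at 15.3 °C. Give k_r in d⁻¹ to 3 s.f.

k_r ≈ 0.377 d⁻¹

k_r(20) = 5.32 × 0.629^0.67 / 3.33^1.85 = 5.32 × 0.7330 / 9.258 = 0.4212 d⁻¹.
k_r(15.3) = 0.4212 × 1.024^(15.3−20) = 0.4212 × 0.8945 = 0.3768 d⁻¹.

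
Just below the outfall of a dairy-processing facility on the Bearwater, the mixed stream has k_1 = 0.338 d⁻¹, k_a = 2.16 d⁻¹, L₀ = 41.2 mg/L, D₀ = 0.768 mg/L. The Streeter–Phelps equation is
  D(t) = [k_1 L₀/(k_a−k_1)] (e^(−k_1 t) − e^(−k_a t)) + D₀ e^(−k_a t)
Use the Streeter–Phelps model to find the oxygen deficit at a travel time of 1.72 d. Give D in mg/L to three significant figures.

D ≈ 4.11 mg/L

k_1 L₀/(k_a−k_1) = 0.338×41.2/(2.16−0.338) = 13.93/1.822 = 7.643 mg/L.
e^(−k_1 t) = e^(−0.338×1.720) = 0.5591; e^(−k_a t) = e^(−2.16×1.720) = 0.02435.
D = 7.643 × (0.5591 − 0.02435) + 0.768 × 0.02435 = 4.087 + 0.01870 = 4.106 mg/L.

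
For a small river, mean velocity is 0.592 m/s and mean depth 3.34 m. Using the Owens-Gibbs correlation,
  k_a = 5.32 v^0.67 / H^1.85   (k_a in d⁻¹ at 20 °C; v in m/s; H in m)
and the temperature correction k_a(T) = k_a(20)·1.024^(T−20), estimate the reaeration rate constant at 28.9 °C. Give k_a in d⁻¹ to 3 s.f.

k_a(20) = 5.32 × 0.592^0.67 / 3.34^1.85 = 5.32 × 0.7038 / 9.310 = 0.4022 d⁻¹.
k_a(28.9) = 0.4022 × 1.024^(28.9−20) = 0.4022 × 1.235 = 0.4967 d⁻¹.

k_a ≈ 0.497 d⁻¹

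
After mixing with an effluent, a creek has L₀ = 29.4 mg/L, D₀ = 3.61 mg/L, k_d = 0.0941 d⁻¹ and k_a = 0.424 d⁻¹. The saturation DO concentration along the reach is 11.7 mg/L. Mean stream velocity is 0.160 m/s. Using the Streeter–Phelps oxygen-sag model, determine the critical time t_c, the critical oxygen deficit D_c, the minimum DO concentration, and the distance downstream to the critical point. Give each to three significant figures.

t_c ≈ 2.86 d; D_c ≈ 4.99 mg/L; min DO ≈ 6.71 mg/L; x_c ≈ 39.5 km

With k_a/k_d = 4.506 and 1 − D₀(k_a−k_d)/(k_d L₀) = 0.5695,
t_c = ln(4.506 × 0.5695) / (0.424 − 0.0941) = ln(2.566) / 0.3299 = 0.9424/0.3299 = 2.857 d.
D_c = (k_d/k_a) L₀ e^(−k_d t_c) = (0.0941/0.424) × 29.4 × e^(−0.0941×2.857) = 0.2219 × 29.4 × 0.7643 = 4.987 mg/L.
Minimum DO = C_s − D_c = 11.7 − 4.987 = 6.713 mg/L.
x_c = v t_c = 0.160 m/s × 2.857 d × 86400 s/d = 39490 m ≈ 39.5 km.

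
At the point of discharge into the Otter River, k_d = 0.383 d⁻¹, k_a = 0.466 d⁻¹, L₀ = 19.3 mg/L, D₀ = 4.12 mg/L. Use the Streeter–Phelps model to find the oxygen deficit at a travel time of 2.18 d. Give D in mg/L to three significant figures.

k_d L₀/(k_a−k_d) = 0.383×19.3/(0.466−0.383) = 7.392/0.08300 = 89.06 mg/L.
e^(−k_d t) = e^(−0.383×2.180) = 0.4339; e^(−k_a t) = e^(−0.466×2.180) = 0.3621.
D = 89.06 × (0.4339 − 0.3621) + 4.12 × 0.3621 = 6.396 + 1.492 = 7.888 mg/L.

D ≈ 7.89 mg/L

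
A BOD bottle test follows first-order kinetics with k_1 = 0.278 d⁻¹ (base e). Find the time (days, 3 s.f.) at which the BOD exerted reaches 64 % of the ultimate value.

t ≈ 3.68 d

y/L₀ = 1 − e^(−k_1 t) = 0.64 ⇒ e^(−k_1 t) = 0.360
t = −ln(0.360) / 0.278 = 1.022 / 0.278 = 3.675 d.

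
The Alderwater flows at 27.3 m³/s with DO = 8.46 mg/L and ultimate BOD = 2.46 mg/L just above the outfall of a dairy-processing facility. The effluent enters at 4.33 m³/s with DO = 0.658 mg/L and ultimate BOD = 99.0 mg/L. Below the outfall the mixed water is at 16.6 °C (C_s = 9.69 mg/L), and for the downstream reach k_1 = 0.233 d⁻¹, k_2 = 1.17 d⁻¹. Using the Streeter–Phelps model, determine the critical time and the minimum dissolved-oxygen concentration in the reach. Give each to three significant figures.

t_c ≈ 0.772 d; minimum DO ≈ 7.08 mg/L

Mixed DO = (27.3×8.46 + 4.33×0.658)/(27.3+4.33) = 233.8/31.63 = 7.392 mg/L.
Mixed L₀ = (27.3×2.46 + 4.33×99.0)/(31.63) = 495.8/31.63 = 15.68 mg/L.
Initial deficit D₀ = C_s − DO₀ = 9.69 − 7.392 = 2.298 mg/L.
t_c = (1/0.9370) ln[(1.17/0.233)(1 − 2.298×0.9370/(0.233×15.68))] = 1.067 × ln(2.061) = 0.7719 d.
D_c = (0.233/1.17) × 15.68 × e^(−0.233×0.7719) = 0.1991 × 15.68 × 0.8354 = 2.608 mg/L.
Minimum DO = 9.69 − 2.608 = 7.082 mg/L.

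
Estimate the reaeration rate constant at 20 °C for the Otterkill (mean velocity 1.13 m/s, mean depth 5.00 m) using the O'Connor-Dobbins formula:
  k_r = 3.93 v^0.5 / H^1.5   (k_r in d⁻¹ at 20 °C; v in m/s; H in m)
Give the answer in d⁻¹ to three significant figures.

k_r ≈ 0.374 d⁻¹

k_r = 3.93 × 1.13^0.5 / 5.00^1.5 = 3.93 × 1.063 / 11.18 = 0.3737 d⁻¹.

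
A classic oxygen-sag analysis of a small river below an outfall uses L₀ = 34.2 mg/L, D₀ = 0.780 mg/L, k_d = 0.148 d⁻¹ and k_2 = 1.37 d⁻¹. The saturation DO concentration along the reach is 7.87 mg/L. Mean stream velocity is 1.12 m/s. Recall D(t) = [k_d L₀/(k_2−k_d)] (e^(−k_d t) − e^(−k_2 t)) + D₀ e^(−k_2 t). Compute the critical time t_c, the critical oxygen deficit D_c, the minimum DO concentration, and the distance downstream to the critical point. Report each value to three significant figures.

t_c ≈ 1.65 d; D_c ≈ 2.89 mg/L; min DO ≈ 4.98 mg/L; x_c ≈ 160 km

With k_2/k_d = 9.257 and 1 − D₀(k_2−k_d)/(k_d L₀) = 0.8117,
t_c = ln(9.257 × 0.8117) / (1.37 − 0.148) = ln(7.514) / 1.222 = 2.017/1.222 = 1.650 d.
D_c = (k_d/k_2) L₀ e^(−k_d t_c) = (0.148/1.37) × 34.2 × e^(−0.148×1.650) = 0.1080 × 34.2 × 0.7833 = 2.894 mg/L.
Minimum DO = C_s − D_c = 7.87 − 2.894 = 4.976 mg/L.
x_c = v t_c = 1.12 m/s × 1.650 d × 86400 s/d = 159700 m ≈ 160 km.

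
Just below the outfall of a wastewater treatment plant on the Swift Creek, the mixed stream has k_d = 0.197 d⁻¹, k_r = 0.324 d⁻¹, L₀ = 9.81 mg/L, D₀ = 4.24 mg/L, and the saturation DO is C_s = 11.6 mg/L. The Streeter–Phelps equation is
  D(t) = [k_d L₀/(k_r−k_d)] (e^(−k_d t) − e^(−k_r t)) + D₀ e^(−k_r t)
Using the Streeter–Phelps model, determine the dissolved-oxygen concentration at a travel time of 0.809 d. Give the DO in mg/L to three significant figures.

DO ≈ 7.07 mg/L

k_d L₀/(k_r−k_d) = 0.197×9.81/(0.324−0.197) = 1.933/0.1270 = 15.22 mg/L.
e^(−k_d t) = e^(−0.197×0.8090) = 0.8527; e^(−k_r t) = e^(−0.324×0.8090) = 0.7694.
D = 15.22 × (0.8527 − 0.7694) + 4.24 × 0.7694 = 1.267 + 3.262 = 4.529 mg/L.
DO = C_s − D = 11.6 − 4.529 = 7.071 mg/L.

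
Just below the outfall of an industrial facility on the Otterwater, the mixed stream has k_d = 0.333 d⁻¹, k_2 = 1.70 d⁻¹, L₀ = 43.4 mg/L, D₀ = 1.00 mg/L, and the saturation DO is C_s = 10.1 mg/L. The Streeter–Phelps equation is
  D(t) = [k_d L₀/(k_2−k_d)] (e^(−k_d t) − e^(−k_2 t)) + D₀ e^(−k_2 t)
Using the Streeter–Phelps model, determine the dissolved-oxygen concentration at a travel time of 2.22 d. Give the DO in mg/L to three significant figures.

k_d L₀/(k_2−k_d) = 0.333×43.4/(1.70−0.333) = 14.45/1.367 = 10.57 mg/L.
e^(−k_d t) = e^(−0.333×2.220) = 0.4775; e^(−k_2 t) = e^(−1.70×2.220) = 0.02296.
D = 10.57 × (0.4775 − 0.02296) + 1.00 × 0.02296 = 4.805 + 0.02296 = 4.828 mg/L.
DO = C_s − D = 10.1 − 4.828 = 5.272 mg/L.

DO ≈ 5.27 mg/L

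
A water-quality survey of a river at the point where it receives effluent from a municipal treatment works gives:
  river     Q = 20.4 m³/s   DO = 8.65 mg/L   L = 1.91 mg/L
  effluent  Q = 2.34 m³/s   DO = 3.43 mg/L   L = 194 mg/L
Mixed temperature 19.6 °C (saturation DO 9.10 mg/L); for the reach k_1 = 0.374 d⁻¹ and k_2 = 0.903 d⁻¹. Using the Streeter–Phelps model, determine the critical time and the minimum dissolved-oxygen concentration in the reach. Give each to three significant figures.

Mixed DO = (20.4×8.65 + 2.34×3.43)/(20.4+2.34) = 184.5/22.74 = 8.113 mg/L.
Mixed L₀ = (20.4×1.91 + 2.34×194)/(22.74) = 492.9/22.74 = 21.68 mg/L.
Initial deficit D₀ = C_s − DO₀ = 9.10 − 8.113 = 0.9872 mg/L.
t_c = (1/0.5290) ln[(0.903/0.374)(1 − 0.9872×0.5290/(0.374×21.68))] = 1.890 × ln(2.259) = 1.540 d.
D_c = (0.374/0.903) × 21.68 × e^(−0.374×1.540) = 0.4142 × 21.68 × 0.5621 = 5.046 mg/L.
Minimum DO = 9.10 − 5.046 = 4.054 mg/L.

t_c ≈ 1.54 d; minimum DO ≈ 4.05 mg/L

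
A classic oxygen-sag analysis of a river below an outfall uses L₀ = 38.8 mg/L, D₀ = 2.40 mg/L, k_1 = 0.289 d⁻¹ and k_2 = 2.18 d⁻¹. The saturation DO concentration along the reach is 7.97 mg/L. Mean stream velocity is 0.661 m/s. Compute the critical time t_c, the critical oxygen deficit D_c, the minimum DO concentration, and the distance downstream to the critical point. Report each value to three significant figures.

t_c ≈ 0.794 d; D_c ≈ 4.09 mg/L; min DO ≈ 3.88 mg/L; x_c ≈ 45.4 km

At the critical point dD/dt = 0, so k_1 L₀ e^(−k_1 t) = k_2 D. Substituting D(t) from the Streeter–Phelps equation and solving for t gives
t_c = ln[(k_2/k_1)(1 − D₀(k_2−k_1)/(k_1 L₀))] / (k_2−k_1).
Here k_2−k_1 = 1.891 d⁻¹ and 1 − D₀(k_2−k_1)/(k_1 L₀) = 1 − 2.40×1.891/(0.289×38.8) = 0.5953, so
t_c = ln(7.543 × 0.5953) / 1.891 = 1.502 / 1.891 = 0.7942 d.
L(t_c) = L₀ e^(−k_1 t_c) = 38.8 × 0.7949 = 30.84 mg/L, and at the critical point k_2 D_c = k_1 L, so D_c = (0.289/2.18) × 30.84 = 4.089 mg/L.
Minimum DO = C_s − D_c = 7.97 − 4.089 = 3.881 mg/L.
x_c = v t_c = 0.661 m/s × 0.7942 d × 86400 s/d = 45360 m ≈ 45.4 km.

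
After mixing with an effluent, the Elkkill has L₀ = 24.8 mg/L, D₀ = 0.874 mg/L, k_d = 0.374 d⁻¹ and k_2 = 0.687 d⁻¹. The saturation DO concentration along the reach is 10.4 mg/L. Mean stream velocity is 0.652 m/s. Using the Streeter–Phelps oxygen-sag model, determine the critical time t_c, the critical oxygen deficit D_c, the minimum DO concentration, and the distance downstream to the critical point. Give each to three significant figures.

t_c ≈ 1.85 d; D_c ≈ 6.77 mg/L; min DO ≈ 3.63 mg/L; x_c ≈ 104 km

t_c = [1/(k_2−k_d)] ln[(k_2/k_d)(1 − D₀(k_2−k_d)/(k_d L₀))]
= [1/(0.687−0.374)] ln[(0.687/0.374)(1 − 0.874×0.3130/(0.374×24.8))]
= (1/0.3130) ln[1.837 × 0.9705] = 3.195 × ln(1.783) = 3.195 × 0.5781 = 1.847 d.
L(t_c) = L₀ e^(−k_d t_c) = 24.8 × 0.5012 = 12.43 mg/L, and at the critical point k_2 D_c = k_d L, so D_c = (0.374/0.687) × 12.43 = 6.766 mg/L.
Minimum DO = C_s − D_c = 10.4 − 6.766 = 3.634 mg/L.
x_c = v t_c = 0.652 m/s × 1.847 d × 86400 s/d = 104100 m ≈ 104 km.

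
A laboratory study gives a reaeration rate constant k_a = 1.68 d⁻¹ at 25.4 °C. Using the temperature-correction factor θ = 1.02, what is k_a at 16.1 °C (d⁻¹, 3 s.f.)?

k_a(T₂) = k_a(T₁) · θ^(T₂−T₁) = 1.68 × 1.02^(16.1−25.4)
= 1.68 × 1.02^-9.30 = 1.68 × 0.8318 = 1.397 d⁻¹.

k_a ≈ 1.40 d⁻¹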